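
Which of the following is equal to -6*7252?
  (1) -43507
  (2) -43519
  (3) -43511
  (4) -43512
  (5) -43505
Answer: 4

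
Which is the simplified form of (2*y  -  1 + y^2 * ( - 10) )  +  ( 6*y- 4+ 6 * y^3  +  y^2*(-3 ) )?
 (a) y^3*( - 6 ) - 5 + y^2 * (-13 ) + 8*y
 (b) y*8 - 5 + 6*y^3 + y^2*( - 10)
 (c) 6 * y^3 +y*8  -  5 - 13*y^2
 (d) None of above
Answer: c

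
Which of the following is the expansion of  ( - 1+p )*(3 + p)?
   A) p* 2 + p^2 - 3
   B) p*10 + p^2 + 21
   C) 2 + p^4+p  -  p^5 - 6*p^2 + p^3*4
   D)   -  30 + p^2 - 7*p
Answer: A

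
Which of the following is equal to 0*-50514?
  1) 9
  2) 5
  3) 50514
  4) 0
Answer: 4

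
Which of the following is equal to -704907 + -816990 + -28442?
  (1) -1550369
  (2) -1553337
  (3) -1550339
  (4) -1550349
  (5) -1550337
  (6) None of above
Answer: 3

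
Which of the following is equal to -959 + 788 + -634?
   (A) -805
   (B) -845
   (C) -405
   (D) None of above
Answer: A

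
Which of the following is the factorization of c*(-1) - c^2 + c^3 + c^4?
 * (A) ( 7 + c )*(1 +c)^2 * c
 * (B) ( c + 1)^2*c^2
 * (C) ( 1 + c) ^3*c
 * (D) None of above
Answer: D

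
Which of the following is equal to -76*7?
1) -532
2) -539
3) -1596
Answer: 1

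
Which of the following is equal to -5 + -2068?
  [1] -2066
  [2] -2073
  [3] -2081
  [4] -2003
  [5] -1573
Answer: 2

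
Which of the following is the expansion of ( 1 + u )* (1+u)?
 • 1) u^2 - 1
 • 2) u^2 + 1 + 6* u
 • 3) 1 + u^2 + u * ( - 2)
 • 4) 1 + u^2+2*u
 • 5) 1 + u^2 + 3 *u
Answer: 4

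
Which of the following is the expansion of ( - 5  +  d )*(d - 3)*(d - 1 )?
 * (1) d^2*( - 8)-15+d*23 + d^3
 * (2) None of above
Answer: 2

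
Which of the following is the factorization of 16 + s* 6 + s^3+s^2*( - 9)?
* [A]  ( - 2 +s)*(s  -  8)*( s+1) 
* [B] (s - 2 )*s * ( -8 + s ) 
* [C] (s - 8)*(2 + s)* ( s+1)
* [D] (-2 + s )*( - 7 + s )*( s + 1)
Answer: A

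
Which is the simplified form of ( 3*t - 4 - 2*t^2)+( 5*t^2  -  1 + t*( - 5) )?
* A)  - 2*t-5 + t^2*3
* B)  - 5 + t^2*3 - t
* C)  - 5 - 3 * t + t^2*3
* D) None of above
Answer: A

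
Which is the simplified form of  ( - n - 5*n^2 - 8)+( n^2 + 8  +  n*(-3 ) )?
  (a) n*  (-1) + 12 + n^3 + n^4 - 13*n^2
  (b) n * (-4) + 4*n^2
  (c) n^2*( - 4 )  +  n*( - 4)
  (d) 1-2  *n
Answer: c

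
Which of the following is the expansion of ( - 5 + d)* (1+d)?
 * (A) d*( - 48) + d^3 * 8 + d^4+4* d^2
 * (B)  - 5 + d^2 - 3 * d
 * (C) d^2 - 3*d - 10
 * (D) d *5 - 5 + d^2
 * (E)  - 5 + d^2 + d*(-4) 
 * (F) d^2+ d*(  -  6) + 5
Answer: E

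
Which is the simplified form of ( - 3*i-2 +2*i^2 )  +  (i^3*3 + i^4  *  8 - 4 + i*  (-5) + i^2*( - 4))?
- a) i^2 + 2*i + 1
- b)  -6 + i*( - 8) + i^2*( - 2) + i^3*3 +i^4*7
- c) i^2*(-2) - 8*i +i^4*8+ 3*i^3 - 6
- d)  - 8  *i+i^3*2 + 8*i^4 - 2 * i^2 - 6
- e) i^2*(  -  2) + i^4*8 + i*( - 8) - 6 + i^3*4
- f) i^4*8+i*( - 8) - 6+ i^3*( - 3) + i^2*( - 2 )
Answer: c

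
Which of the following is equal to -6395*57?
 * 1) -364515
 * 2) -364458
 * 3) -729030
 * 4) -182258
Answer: 1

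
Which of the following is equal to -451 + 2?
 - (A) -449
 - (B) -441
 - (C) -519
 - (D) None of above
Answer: A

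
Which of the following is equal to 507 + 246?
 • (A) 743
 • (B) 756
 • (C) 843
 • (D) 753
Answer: D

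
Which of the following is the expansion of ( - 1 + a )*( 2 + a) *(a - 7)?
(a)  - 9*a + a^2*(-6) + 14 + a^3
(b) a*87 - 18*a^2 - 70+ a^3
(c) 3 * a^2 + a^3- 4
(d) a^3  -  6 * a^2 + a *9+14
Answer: a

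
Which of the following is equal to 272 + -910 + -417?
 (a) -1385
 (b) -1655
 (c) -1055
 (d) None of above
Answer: c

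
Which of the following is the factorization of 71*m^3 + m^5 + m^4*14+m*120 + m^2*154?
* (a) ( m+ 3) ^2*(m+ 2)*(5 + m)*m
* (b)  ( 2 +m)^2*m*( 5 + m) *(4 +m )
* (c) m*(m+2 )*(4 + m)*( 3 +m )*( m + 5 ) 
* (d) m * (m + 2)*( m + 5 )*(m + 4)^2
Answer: c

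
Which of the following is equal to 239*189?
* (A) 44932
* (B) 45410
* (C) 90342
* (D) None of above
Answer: D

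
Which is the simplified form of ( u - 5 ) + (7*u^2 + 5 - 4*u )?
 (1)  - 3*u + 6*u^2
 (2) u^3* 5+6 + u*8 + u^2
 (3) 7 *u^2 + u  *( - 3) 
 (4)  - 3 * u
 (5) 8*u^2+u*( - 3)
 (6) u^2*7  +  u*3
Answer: 3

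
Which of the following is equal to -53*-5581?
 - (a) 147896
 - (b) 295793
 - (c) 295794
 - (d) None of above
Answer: b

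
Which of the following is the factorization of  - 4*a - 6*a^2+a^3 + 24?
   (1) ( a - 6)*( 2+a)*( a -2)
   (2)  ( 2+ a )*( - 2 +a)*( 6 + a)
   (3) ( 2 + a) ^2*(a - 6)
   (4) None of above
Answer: 1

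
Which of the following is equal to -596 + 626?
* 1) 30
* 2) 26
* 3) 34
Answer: 1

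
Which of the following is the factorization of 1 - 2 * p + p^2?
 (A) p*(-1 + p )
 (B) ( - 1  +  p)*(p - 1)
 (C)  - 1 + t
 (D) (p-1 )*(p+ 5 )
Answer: B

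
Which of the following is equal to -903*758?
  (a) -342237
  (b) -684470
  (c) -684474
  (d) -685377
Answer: c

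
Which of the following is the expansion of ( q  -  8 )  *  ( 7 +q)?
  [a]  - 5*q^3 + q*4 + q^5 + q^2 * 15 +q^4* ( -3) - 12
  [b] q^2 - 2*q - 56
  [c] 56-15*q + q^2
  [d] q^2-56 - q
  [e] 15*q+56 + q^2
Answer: d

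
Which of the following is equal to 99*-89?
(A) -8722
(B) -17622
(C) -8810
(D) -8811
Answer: D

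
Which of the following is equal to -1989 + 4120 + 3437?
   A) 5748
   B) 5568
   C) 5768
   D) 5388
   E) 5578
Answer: B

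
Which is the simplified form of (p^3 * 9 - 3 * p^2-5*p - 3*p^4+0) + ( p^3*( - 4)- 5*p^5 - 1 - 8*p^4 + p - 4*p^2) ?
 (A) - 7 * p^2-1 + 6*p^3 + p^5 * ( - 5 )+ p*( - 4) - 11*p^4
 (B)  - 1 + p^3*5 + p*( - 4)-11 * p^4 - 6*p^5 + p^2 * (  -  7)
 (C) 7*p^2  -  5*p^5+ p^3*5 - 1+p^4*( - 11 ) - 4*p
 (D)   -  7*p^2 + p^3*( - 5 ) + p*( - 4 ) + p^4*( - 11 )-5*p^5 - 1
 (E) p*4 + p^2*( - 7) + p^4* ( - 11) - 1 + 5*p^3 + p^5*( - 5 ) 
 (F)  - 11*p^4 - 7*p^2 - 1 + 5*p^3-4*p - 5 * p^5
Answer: F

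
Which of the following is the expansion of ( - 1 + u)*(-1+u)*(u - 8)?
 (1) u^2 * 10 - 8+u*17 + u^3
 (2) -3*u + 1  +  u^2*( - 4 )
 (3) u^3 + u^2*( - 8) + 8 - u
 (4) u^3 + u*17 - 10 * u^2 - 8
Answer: 4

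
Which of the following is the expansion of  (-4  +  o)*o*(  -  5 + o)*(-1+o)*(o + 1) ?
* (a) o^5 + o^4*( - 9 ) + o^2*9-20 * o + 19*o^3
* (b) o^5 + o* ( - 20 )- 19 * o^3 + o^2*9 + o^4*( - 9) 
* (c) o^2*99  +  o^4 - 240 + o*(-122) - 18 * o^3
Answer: a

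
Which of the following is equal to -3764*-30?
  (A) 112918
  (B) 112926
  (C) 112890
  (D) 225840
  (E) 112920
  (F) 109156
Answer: E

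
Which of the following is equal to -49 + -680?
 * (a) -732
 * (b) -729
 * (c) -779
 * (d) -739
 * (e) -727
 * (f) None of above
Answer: b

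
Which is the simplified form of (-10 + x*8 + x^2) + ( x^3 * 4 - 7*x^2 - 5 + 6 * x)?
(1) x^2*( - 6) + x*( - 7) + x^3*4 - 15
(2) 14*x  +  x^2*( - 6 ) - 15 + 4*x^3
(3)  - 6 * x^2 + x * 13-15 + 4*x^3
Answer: 2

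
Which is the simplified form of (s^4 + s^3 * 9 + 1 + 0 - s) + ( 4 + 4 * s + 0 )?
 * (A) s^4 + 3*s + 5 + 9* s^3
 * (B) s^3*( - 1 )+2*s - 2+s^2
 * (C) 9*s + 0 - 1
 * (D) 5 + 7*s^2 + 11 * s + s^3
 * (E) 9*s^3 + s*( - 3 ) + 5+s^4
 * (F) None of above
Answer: A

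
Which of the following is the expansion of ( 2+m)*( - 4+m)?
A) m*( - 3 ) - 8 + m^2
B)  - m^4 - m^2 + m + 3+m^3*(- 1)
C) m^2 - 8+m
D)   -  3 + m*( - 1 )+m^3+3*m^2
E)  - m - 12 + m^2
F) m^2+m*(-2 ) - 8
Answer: F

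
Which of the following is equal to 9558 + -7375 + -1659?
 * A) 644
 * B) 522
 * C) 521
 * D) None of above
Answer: D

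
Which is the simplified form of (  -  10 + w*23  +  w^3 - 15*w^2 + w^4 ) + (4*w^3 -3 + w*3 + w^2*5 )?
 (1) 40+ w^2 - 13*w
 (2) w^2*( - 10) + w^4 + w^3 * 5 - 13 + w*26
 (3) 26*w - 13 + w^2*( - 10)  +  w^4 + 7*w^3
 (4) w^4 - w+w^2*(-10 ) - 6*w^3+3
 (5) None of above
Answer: 2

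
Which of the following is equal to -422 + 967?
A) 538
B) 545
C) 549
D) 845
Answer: B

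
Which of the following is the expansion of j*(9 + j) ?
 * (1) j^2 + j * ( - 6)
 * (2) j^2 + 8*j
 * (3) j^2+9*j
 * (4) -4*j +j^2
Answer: 3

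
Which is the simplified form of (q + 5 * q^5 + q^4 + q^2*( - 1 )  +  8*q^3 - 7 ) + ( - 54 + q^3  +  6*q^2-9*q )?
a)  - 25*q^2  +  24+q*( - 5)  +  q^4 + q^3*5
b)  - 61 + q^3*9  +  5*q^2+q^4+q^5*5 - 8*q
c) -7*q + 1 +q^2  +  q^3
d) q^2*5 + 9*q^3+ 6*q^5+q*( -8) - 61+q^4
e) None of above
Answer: b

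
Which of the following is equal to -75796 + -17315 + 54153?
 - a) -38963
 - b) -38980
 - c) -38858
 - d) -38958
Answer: d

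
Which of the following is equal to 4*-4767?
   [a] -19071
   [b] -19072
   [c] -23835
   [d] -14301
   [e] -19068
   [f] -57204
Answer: e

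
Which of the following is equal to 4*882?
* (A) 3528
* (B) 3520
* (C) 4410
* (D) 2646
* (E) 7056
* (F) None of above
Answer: A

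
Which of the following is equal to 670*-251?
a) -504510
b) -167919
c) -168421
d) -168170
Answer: d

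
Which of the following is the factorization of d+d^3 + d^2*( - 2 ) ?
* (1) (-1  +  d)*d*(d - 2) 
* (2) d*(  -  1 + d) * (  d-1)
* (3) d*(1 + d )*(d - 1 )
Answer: 2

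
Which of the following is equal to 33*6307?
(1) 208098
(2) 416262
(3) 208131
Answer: 3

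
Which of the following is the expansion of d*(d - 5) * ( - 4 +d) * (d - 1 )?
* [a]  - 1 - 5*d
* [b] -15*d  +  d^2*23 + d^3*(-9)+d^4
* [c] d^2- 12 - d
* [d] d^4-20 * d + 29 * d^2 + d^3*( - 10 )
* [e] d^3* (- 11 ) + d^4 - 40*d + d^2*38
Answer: d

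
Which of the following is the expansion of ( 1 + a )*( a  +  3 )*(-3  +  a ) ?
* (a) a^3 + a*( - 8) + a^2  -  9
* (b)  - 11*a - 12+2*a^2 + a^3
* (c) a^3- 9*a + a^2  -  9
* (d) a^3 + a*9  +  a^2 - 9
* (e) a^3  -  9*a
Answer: c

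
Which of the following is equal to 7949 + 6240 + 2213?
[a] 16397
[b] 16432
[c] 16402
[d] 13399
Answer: c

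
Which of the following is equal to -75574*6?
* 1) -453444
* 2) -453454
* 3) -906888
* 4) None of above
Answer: 1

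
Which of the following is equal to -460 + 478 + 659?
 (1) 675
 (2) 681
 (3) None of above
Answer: 3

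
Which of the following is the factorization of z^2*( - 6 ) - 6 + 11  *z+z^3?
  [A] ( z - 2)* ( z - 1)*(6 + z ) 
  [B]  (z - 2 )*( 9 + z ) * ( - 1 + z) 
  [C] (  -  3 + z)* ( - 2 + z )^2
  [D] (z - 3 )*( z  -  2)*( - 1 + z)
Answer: D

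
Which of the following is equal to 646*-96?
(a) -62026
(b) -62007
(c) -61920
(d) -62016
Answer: d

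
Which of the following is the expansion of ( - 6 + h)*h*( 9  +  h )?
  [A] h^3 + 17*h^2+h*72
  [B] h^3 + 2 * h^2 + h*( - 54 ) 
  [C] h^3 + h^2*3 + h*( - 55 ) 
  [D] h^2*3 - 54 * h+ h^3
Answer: D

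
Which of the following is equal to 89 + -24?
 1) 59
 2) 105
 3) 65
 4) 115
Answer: 3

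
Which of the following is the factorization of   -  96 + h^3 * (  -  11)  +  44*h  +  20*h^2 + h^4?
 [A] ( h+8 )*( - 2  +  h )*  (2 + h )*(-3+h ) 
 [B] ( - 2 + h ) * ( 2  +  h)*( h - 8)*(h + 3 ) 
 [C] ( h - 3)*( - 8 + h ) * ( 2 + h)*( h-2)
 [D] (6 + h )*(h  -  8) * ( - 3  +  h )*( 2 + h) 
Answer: C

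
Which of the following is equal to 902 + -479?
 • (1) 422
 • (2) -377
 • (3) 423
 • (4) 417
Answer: 3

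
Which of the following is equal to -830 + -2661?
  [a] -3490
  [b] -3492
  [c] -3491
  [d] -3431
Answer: c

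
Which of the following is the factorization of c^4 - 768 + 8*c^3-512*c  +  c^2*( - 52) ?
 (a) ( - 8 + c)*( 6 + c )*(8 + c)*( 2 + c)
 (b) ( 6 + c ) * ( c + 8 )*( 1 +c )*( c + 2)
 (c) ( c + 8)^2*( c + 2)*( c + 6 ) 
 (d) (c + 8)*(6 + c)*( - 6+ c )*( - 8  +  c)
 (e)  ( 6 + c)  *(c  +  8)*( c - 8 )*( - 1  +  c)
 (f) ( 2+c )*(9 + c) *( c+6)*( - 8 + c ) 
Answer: a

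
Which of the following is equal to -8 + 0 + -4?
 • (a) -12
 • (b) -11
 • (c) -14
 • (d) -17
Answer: a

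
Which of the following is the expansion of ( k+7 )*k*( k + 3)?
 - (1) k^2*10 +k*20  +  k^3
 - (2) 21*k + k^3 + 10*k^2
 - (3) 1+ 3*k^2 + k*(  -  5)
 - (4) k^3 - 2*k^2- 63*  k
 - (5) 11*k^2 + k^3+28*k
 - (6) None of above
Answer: 2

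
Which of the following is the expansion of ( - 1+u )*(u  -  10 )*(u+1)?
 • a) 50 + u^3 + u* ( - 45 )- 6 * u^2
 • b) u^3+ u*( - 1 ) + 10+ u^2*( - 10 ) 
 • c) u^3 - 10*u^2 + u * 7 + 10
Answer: b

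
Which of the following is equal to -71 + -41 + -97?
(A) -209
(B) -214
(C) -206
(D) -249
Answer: A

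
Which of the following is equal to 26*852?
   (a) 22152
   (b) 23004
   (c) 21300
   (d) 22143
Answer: a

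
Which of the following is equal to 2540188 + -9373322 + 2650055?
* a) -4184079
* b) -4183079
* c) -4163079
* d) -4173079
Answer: b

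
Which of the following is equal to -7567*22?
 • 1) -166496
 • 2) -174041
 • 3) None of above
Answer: 3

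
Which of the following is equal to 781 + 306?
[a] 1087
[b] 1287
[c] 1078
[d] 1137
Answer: a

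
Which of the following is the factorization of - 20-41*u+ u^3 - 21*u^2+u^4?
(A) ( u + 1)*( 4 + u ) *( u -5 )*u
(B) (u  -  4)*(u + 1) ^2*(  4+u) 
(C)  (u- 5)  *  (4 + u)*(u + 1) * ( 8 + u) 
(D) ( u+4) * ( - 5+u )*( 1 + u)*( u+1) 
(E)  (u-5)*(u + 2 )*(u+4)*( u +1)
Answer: D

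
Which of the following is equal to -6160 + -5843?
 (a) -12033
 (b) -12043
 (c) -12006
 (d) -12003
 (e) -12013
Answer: d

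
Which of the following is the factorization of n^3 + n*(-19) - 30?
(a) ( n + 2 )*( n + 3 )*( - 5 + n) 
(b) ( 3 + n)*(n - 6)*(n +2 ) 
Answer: a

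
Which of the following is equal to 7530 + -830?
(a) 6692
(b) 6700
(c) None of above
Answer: b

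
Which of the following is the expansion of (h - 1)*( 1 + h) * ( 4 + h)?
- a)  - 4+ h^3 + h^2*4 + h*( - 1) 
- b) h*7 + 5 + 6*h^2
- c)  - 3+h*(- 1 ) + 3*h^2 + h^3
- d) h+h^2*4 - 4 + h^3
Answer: a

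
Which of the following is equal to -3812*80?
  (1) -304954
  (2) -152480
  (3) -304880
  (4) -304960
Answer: 4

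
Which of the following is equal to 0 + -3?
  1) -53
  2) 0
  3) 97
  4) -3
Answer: 4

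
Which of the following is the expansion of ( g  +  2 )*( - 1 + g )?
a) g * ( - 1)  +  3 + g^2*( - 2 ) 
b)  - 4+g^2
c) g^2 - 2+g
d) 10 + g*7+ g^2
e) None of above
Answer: c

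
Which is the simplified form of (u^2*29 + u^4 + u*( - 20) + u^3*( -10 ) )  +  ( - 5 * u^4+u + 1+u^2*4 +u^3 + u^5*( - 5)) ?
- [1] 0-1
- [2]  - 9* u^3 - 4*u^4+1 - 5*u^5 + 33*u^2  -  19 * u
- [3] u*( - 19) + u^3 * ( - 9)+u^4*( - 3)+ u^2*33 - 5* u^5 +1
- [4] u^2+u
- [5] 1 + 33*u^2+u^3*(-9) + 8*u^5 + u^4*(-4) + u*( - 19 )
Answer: 2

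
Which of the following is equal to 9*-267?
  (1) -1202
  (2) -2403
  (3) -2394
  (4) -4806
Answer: 2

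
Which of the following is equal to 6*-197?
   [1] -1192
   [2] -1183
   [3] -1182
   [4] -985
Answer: 3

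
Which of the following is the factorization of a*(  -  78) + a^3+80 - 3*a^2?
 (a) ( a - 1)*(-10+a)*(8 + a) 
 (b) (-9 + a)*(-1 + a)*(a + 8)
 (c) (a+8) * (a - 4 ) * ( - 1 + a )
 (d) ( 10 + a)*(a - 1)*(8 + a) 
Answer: a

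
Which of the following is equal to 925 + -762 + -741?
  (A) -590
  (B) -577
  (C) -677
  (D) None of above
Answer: D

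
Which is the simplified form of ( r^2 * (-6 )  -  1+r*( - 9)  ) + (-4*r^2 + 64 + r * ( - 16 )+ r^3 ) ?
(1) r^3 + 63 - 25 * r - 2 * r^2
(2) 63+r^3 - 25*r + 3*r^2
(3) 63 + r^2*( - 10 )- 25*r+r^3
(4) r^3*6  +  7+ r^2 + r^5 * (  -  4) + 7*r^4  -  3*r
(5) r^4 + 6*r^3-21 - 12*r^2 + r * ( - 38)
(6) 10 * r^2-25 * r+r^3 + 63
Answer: 3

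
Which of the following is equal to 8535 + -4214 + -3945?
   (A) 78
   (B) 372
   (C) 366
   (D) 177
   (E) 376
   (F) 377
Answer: E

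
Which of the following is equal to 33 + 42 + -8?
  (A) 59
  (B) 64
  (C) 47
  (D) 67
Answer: D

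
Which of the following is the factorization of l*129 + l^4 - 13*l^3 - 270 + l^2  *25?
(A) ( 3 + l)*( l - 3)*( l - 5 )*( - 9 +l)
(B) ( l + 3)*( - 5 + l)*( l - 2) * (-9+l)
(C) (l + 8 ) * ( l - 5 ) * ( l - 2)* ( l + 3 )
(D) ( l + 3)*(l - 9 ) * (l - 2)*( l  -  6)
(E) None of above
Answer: B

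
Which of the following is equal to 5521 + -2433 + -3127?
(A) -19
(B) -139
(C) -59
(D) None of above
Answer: D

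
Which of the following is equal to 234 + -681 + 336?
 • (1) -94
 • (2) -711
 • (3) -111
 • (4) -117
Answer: 3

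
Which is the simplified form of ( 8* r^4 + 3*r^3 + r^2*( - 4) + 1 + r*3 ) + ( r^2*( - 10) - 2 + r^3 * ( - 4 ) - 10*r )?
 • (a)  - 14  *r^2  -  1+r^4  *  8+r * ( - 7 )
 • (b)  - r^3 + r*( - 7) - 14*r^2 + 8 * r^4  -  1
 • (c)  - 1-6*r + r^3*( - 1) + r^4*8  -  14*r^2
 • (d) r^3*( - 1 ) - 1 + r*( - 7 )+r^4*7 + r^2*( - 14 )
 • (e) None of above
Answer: b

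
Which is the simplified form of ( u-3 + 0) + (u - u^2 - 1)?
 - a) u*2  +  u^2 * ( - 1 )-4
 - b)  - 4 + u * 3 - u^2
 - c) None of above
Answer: a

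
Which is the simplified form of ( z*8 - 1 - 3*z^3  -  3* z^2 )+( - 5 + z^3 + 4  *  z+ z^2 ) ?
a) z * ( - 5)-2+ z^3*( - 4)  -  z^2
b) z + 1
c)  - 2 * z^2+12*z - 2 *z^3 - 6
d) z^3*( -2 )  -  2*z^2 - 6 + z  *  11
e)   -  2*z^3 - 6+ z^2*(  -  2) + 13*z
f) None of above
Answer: c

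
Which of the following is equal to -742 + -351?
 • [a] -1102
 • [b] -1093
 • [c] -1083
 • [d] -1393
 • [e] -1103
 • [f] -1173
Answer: b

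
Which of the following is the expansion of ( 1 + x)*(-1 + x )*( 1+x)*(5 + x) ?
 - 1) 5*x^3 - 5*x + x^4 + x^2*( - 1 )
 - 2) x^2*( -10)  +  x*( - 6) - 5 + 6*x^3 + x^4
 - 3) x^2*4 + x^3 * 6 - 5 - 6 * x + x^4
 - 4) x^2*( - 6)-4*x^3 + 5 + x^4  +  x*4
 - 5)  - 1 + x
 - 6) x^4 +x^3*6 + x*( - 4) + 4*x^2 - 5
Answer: 3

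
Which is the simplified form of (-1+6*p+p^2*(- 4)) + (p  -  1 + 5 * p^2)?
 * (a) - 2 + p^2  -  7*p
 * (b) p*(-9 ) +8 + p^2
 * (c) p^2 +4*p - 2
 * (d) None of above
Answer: d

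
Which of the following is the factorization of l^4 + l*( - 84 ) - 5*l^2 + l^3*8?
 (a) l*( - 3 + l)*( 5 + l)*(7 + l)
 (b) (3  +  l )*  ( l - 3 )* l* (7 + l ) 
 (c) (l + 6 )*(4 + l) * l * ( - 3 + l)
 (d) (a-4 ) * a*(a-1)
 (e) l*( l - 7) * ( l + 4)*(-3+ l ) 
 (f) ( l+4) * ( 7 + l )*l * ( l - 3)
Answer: f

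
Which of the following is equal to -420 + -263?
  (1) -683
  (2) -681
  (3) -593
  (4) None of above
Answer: 1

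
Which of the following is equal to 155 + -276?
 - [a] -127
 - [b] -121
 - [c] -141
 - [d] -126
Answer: b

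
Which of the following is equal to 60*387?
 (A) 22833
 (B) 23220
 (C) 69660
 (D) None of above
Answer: B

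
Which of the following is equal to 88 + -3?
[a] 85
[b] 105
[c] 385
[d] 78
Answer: a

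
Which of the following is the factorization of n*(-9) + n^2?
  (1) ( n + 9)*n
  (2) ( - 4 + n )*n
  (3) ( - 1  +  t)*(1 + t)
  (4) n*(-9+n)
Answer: 4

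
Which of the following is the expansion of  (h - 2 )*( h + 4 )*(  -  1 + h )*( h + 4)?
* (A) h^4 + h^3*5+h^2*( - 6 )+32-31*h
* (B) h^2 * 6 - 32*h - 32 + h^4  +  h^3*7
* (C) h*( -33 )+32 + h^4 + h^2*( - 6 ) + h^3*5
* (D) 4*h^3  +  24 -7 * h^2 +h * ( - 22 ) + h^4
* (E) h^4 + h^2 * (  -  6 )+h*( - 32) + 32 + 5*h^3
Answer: E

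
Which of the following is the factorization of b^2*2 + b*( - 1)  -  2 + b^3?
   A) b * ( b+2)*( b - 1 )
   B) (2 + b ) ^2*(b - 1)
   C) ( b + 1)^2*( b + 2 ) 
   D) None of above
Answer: D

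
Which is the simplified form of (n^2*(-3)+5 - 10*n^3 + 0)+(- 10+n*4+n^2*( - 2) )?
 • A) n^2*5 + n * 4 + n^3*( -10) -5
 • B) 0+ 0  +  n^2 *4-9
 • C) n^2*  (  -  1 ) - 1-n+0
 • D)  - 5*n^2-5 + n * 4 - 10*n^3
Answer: D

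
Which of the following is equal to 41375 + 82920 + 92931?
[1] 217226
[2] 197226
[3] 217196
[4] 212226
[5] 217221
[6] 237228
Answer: 1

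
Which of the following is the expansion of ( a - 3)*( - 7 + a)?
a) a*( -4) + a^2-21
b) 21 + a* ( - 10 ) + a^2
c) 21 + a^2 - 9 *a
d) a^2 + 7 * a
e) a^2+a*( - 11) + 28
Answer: b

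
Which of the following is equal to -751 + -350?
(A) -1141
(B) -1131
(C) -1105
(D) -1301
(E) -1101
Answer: E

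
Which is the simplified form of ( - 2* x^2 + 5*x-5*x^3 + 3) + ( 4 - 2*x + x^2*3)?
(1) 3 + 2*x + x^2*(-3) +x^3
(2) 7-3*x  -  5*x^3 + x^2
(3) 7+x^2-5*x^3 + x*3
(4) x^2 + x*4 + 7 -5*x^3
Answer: 3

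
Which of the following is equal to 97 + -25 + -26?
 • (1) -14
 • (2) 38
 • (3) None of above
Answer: 3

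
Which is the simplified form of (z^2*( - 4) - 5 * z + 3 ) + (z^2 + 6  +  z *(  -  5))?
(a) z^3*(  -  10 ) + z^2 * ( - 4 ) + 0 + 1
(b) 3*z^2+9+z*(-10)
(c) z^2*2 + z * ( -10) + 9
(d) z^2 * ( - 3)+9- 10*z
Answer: d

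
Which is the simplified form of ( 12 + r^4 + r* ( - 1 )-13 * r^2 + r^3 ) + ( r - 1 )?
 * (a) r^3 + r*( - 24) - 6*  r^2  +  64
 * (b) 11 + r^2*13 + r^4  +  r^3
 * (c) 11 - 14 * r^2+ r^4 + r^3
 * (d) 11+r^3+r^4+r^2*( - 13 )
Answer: d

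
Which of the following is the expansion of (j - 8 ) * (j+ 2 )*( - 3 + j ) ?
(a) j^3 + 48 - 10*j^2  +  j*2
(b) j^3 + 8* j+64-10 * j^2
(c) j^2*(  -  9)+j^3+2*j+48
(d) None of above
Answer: c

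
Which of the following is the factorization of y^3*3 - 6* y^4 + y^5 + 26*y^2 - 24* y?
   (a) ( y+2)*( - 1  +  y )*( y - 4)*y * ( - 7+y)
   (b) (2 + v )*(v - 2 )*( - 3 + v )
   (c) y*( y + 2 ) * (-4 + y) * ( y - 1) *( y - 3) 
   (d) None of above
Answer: c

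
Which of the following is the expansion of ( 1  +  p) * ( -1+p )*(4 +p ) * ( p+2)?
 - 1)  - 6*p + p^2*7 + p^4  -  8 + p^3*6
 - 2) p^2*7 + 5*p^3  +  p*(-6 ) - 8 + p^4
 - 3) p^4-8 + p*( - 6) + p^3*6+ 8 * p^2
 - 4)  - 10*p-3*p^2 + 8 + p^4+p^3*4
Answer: 1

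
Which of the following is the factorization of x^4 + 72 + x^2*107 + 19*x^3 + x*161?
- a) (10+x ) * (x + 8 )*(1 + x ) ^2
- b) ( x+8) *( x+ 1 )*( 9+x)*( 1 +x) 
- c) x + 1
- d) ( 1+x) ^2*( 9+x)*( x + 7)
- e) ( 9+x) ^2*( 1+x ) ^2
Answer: b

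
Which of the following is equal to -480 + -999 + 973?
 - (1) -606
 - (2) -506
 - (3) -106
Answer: 2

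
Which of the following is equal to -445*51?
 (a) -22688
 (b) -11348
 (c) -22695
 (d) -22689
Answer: c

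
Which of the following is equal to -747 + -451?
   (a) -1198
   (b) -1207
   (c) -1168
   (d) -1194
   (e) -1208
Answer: a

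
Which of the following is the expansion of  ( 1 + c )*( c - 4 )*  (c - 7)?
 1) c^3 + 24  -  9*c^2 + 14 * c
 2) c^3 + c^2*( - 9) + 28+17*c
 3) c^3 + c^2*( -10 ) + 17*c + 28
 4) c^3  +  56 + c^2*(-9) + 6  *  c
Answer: 3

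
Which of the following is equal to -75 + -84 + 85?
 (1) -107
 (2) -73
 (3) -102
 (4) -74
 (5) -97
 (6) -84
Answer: 4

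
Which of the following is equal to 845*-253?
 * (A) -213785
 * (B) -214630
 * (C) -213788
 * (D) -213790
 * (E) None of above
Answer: A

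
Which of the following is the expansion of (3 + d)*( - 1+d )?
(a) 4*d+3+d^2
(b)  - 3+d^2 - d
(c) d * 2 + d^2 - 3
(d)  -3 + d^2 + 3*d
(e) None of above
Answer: c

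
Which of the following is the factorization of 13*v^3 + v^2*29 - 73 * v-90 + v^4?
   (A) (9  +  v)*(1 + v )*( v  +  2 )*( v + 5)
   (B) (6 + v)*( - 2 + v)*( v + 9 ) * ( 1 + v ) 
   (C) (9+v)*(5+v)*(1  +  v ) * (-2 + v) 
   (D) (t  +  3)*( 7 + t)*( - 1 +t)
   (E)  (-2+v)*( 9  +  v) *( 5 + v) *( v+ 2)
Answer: C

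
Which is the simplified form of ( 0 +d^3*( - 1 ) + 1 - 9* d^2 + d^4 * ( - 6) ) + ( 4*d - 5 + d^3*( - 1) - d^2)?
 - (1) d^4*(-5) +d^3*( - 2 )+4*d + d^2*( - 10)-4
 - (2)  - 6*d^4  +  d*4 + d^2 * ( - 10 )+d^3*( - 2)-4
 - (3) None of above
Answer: 2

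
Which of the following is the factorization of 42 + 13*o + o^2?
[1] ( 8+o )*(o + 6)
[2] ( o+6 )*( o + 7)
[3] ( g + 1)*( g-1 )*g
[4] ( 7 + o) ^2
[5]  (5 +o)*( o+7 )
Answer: 2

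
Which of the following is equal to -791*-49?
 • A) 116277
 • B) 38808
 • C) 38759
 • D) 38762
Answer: C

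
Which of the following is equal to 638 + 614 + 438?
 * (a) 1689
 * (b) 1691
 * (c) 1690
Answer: c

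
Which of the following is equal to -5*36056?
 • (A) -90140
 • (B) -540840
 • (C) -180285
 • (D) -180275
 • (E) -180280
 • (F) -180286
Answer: E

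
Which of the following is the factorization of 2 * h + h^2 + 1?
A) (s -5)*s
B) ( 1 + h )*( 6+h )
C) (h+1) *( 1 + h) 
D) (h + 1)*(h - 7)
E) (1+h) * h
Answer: C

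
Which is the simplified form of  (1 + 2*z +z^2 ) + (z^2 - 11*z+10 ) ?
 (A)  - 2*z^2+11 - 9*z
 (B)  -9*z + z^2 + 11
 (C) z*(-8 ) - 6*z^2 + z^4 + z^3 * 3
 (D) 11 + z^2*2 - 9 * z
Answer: D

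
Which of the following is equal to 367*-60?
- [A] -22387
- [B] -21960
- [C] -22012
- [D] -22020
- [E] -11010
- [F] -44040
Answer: D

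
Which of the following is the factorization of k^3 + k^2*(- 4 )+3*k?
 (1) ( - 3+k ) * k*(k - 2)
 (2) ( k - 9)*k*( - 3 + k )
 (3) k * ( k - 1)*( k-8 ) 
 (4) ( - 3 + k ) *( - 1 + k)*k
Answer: 4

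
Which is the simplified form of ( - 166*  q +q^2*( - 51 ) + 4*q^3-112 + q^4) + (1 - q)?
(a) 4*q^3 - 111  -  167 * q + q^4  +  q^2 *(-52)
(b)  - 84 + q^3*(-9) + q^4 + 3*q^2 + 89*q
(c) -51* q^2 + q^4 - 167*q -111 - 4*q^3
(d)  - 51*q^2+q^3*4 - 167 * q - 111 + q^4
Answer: d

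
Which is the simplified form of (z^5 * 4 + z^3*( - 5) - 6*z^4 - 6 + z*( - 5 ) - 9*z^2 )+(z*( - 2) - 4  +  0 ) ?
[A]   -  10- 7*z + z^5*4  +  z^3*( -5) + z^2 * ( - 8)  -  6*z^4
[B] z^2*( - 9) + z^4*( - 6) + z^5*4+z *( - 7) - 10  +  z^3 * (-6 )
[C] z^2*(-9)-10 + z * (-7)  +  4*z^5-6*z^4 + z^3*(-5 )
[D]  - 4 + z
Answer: C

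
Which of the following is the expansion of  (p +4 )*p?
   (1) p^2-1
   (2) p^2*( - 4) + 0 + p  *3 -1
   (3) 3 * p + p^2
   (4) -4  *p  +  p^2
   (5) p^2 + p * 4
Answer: 5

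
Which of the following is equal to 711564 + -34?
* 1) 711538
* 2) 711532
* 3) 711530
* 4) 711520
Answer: 3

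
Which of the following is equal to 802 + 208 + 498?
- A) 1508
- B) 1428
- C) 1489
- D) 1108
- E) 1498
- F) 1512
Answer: A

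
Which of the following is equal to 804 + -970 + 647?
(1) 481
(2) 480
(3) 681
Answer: 1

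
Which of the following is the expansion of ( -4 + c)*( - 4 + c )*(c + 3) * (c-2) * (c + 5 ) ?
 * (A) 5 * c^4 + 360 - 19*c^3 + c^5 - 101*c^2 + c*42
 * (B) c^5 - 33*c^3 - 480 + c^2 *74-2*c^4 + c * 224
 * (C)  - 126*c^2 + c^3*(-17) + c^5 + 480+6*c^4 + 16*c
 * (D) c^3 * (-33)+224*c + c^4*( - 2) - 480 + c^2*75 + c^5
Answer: B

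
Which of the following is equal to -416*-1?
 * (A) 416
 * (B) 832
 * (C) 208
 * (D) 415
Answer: A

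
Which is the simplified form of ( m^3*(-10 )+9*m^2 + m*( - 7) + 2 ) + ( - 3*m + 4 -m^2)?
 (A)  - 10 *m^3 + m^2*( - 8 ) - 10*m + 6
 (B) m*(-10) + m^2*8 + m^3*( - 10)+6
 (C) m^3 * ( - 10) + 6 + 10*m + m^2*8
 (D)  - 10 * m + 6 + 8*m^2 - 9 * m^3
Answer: B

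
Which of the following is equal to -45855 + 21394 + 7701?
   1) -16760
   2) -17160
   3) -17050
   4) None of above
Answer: 1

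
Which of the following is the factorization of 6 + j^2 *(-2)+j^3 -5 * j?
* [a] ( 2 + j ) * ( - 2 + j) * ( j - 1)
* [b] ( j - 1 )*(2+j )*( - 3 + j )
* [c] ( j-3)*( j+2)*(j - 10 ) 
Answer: b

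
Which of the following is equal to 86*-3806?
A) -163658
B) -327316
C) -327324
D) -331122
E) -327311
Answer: B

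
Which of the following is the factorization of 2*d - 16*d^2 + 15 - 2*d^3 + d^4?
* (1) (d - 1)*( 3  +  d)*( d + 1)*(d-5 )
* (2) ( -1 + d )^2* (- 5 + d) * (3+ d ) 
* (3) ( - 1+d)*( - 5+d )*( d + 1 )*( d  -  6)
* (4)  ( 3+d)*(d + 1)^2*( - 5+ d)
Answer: 1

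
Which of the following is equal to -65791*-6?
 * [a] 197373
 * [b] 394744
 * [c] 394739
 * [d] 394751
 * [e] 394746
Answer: e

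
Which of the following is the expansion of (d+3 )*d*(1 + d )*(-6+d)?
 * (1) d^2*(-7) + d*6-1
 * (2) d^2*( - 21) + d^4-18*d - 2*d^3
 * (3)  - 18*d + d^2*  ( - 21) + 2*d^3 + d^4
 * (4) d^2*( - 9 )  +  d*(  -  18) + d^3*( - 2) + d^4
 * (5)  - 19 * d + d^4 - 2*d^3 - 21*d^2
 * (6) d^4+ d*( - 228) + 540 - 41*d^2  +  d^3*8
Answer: 2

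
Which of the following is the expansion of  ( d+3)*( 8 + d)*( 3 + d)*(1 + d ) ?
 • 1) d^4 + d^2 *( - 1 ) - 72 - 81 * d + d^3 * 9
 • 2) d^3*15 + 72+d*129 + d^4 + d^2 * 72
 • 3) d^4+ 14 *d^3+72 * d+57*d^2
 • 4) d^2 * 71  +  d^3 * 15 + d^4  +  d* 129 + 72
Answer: 4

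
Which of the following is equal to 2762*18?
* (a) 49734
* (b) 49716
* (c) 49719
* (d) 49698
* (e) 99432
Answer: b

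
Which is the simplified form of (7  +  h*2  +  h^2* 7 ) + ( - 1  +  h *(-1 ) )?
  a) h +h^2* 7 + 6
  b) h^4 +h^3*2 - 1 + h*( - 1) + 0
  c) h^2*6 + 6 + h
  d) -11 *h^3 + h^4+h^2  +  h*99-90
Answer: a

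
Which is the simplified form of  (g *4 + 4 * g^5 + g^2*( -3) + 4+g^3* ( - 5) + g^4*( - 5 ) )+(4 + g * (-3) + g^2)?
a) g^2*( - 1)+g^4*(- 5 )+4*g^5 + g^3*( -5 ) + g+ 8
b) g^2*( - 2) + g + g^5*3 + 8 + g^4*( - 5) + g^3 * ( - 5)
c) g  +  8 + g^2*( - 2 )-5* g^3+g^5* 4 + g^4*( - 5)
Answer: c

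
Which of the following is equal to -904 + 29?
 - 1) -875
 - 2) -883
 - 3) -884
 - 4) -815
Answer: 1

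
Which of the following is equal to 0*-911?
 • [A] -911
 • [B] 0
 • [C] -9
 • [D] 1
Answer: B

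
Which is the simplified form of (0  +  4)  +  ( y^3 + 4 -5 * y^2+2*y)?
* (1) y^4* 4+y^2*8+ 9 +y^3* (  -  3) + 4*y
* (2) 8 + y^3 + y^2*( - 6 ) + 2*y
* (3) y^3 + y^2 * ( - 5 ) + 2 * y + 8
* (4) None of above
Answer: 3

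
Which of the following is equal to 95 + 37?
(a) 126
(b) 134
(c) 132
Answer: c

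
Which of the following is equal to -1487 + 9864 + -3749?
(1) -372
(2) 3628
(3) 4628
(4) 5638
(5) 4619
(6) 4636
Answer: 3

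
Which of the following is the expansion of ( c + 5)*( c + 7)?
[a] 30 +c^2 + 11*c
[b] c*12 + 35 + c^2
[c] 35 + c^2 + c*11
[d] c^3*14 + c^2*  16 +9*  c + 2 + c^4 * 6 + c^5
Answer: b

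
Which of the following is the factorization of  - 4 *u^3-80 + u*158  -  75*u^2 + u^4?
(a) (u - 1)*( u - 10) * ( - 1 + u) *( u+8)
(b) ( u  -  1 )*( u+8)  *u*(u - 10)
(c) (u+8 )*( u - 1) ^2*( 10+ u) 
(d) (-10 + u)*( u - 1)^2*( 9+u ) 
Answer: a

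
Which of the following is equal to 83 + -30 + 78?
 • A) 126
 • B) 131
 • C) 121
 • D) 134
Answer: B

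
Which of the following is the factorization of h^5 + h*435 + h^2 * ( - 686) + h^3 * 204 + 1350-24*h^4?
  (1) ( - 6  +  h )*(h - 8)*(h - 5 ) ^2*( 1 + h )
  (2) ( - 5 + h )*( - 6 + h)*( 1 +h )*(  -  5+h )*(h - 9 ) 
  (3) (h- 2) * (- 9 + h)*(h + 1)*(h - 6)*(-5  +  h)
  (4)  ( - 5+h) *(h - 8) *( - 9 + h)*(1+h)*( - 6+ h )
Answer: 2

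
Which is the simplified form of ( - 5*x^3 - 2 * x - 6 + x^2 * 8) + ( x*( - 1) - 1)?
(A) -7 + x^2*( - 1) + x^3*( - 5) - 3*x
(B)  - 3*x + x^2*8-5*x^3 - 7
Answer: B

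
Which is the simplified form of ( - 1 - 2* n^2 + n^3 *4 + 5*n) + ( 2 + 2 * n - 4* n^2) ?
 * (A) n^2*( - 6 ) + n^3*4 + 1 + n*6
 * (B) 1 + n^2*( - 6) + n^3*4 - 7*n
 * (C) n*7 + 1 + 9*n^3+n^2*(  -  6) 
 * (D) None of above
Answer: D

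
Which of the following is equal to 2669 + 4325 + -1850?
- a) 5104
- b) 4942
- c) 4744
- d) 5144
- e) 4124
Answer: d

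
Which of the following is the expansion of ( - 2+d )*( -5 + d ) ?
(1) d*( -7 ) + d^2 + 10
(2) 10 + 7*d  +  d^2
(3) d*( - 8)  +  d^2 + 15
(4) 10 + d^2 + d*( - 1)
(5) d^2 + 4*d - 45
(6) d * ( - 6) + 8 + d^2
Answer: 1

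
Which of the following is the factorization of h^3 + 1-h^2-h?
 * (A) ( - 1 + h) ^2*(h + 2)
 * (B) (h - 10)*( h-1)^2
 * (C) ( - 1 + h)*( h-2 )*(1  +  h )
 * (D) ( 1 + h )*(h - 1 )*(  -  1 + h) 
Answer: D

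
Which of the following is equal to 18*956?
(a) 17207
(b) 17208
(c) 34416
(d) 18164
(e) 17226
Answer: b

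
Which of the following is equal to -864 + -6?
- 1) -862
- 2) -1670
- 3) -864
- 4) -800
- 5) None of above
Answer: 5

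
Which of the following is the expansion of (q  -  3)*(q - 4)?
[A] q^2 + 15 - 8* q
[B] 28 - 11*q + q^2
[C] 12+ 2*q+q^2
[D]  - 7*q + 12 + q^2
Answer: D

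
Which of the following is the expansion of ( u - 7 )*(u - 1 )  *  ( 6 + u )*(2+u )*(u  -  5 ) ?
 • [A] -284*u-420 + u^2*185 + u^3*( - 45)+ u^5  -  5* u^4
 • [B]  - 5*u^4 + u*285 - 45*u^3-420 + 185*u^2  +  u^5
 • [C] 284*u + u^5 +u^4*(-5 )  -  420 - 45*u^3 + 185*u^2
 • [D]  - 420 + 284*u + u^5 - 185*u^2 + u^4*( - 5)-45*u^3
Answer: C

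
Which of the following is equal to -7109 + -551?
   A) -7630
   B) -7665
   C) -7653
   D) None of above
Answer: D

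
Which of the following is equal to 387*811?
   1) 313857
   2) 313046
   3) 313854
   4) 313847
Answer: 1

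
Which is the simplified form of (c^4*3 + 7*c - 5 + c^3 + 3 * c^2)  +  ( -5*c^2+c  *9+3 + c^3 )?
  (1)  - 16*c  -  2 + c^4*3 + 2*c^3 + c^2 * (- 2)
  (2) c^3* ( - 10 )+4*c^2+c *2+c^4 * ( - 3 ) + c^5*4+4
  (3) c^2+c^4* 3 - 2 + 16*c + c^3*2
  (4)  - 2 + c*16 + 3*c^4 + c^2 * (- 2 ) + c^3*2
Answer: 4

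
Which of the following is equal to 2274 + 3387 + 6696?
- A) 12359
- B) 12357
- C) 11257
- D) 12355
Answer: B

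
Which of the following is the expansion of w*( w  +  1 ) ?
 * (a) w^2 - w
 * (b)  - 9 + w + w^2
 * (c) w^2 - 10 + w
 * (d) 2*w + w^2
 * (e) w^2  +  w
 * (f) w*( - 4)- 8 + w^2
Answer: e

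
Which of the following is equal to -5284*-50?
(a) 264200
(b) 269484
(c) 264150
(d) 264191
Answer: a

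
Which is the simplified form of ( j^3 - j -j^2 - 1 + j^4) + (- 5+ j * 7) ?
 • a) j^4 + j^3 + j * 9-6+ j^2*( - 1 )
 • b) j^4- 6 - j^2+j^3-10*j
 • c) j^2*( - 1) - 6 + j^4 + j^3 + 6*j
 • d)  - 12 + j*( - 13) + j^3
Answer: c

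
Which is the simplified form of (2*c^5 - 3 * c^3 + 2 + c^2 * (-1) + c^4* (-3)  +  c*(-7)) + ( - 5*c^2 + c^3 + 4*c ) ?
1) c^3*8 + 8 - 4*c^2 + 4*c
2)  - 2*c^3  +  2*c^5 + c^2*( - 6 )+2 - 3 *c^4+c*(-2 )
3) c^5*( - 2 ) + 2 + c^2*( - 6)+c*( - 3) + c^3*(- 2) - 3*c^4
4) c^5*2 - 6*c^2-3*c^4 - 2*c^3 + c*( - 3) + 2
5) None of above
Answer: 4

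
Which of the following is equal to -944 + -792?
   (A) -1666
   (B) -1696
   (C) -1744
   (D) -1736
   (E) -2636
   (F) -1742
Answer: D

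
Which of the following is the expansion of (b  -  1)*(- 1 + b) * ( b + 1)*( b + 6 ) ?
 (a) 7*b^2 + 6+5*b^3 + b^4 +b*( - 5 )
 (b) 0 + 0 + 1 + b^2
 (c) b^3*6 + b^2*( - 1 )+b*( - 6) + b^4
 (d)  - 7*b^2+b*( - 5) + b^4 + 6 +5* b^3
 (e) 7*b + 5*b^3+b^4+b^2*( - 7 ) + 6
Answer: d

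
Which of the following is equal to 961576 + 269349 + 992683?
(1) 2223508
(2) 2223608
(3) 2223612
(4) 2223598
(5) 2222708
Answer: 2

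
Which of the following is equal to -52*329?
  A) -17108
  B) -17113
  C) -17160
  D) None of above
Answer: A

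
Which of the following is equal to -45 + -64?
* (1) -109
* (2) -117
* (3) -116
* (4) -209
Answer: 1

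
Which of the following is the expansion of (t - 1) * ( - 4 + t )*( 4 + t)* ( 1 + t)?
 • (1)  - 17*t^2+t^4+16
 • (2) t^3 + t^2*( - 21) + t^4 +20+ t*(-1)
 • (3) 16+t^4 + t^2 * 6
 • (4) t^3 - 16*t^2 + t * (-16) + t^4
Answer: 1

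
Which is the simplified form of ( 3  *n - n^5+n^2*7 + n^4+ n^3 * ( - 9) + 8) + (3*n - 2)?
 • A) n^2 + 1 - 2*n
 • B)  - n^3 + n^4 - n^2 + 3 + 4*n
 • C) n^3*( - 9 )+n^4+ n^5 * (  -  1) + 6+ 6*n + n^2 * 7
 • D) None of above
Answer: C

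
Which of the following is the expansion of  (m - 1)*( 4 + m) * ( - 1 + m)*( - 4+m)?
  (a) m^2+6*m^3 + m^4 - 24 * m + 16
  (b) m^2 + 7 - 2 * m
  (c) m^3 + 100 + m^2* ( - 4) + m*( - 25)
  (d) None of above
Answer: d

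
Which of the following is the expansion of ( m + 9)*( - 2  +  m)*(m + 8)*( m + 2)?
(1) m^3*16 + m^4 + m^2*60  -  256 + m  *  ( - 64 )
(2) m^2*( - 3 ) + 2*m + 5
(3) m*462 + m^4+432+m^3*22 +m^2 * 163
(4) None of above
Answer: 4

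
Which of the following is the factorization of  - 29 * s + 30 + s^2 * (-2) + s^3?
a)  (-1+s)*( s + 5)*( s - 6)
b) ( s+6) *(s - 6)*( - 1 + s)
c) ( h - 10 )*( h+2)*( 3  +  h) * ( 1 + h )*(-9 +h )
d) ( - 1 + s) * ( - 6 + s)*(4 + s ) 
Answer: a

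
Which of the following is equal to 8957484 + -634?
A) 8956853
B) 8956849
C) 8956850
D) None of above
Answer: C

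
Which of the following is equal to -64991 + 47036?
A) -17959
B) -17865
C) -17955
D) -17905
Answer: C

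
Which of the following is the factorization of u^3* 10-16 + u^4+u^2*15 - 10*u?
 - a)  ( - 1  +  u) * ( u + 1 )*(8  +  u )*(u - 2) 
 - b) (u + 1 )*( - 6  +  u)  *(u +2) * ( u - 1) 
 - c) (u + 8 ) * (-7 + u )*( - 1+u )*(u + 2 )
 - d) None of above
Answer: d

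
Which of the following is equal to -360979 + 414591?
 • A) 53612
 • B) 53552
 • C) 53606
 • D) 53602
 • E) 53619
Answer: A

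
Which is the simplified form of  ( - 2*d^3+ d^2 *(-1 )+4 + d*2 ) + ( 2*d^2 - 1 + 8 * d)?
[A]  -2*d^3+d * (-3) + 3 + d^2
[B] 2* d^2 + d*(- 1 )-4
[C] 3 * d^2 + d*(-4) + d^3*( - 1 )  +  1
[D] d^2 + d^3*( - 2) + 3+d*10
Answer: D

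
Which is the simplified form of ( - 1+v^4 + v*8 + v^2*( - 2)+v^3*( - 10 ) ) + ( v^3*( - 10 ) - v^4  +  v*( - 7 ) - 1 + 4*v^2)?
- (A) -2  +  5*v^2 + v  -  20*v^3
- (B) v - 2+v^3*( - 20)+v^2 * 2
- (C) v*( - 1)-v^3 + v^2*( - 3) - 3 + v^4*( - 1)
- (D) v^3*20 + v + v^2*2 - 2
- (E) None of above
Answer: B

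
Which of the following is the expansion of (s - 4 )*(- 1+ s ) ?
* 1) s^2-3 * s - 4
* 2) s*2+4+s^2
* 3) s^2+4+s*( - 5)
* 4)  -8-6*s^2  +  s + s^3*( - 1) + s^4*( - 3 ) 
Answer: 3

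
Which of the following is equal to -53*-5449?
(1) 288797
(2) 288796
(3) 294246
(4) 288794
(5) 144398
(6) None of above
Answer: 1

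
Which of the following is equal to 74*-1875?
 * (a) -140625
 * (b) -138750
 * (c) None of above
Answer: b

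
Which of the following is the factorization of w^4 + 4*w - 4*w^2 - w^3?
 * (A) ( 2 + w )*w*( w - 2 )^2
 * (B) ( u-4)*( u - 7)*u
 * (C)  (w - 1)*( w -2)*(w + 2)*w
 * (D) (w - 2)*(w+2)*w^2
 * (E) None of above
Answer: C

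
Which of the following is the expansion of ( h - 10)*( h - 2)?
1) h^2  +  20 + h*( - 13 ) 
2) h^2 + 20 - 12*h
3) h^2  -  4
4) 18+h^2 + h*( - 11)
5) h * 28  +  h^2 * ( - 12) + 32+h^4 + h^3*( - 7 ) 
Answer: 2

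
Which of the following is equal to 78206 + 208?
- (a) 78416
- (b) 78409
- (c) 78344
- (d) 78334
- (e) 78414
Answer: e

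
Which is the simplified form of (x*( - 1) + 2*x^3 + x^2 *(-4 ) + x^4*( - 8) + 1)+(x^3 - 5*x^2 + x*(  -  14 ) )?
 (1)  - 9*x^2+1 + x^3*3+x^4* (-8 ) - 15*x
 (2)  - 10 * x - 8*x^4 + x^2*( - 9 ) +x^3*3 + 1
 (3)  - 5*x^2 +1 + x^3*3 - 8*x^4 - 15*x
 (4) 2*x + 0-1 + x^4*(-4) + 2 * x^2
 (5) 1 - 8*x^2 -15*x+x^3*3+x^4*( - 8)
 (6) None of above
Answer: 1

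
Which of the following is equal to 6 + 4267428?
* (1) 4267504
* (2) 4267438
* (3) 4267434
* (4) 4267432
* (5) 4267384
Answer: 3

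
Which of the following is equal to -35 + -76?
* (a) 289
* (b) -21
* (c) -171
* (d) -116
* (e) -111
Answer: e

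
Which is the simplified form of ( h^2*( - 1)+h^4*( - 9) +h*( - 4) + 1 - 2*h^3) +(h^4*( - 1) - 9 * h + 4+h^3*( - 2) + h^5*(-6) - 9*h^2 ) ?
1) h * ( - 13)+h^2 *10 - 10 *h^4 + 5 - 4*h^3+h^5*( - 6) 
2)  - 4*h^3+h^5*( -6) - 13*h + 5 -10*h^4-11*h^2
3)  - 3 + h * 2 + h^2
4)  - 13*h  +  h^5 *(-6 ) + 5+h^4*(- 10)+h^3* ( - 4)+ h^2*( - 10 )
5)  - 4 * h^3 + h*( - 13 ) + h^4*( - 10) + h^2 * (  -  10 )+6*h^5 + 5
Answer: 4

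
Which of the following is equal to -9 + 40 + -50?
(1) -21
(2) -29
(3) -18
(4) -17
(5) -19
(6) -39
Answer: 5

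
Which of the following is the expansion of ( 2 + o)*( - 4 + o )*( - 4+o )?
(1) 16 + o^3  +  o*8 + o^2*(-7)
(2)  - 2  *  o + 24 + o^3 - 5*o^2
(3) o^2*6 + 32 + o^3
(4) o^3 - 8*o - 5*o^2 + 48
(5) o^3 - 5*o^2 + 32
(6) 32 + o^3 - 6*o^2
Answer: 6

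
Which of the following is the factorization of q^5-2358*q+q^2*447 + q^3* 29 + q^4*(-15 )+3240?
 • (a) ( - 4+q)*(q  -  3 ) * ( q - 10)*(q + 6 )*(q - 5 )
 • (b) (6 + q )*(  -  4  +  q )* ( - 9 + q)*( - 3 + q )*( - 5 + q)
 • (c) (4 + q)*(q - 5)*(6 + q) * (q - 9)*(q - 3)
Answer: b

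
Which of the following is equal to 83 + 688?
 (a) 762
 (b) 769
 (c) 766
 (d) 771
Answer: d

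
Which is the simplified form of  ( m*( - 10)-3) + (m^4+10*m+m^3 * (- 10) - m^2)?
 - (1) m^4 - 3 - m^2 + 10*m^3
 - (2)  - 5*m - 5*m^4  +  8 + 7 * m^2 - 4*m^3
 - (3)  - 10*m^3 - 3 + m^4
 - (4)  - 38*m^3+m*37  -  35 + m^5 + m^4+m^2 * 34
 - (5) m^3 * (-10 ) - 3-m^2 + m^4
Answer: 5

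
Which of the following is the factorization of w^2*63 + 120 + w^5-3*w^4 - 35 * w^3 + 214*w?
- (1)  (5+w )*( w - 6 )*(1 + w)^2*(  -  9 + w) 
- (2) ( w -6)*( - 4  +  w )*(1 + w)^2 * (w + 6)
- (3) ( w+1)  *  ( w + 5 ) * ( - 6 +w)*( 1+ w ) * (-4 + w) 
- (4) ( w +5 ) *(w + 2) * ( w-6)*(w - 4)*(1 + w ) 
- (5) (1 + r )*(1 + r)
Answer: 3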